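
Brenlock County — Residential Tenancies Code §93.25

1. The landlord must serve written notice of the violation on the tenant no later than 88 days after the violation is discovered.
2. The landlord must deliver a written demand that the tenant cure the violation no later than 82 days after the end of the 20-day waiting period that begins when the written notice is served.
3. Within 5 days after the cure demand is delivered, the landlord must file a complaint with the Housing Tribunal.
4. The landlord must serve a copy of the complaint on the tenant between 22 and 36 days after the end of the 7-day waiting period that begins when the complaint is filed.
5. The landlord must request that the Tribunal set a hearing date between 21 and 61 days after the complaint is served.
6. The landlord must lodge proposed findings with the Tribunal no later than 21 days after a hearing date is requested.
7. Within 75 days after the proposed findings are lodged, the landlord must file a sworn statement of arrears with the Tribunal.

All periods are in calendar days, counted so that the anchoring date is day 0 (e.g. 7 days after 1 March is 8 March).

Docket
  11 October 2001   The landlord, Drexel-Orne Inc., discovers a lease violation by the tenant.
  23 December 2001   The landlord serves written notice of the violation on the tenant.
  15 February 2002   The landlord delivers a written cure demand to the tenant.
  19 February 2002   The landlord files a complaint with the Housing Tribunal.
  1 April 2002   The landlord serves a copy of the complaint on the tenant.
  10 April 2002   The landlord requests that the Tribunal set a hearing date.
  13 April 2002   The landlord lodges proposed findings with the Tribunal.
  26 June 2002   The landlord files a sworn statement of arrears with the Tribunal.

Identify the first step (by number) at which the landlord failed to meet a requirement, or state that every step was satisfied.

Step 5

Step 1: 88 days after 11 October 2001 (when the violation is discovered) is 7 January 2002; 23 December 2001 is within that limit.
Step 2: 82 days after 12 January 2002 (end of the 20-day waiting period, which began when the written notice is served on 23 December 2001) is 4 April 2002; 15 February 2002 is within that limit.
Step 3: 5 days after 15 February 2002 (when the cure demand is delivered) is 20 February 2002; completed 19 February 2002, before the deadline.
Step 4: the window is 22–36 days after 26 February 2002 (end of the 7-day waiting period, which began when the complaint is filed on 19 February 2002), so 20 March 2002 through 3 April 2002; done 1 April 2002, which is between those dates.
Step 5: the window is 21–61 days after 1 April 2002 (when the complaint is served), so 22 April 2002 through 1 June 2002; 10 April 2002 is 12 days too early.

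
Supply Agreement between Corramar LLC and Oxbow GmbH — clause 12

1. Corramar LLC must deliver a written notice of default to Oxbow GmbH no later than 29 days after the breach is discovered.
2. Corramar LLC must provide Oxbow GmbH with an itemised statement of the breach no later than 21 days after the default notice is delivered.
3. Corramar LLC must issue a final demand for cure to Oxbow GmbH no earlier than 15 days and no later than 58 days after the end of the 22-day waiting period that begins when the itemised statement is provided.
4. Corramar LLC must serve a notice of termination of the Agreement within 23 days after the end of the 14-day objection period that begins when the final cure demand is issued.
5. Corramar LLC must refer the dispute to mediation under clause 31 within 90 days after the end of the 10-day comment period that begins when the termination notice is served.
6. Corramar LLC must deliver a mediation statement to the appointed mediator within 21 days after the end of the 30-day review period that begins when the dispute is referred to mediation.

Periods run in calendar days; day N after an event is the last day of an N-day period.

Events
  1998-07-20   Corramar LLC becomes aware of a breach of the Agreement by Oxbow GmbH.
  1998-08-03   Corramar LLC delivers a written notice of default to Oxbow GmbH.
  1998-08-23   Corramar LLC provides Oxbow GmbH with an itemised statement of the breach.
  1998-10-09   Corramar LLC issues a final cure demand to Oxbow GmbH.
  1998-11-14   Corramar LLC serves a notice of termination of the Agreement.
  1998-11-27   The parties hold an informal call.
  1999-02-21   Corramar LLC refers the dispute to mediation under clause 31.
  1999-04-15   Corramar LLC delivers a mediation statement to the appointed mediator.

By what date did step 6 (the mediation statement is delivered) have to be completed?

1999-04-13

The dispute is referred to mediation on 1999-02-21; the 30-day review period therefore ends 1999-03-23, and step 6 runs from that date. 21 days after 1999-03-23 is 1999-04-13.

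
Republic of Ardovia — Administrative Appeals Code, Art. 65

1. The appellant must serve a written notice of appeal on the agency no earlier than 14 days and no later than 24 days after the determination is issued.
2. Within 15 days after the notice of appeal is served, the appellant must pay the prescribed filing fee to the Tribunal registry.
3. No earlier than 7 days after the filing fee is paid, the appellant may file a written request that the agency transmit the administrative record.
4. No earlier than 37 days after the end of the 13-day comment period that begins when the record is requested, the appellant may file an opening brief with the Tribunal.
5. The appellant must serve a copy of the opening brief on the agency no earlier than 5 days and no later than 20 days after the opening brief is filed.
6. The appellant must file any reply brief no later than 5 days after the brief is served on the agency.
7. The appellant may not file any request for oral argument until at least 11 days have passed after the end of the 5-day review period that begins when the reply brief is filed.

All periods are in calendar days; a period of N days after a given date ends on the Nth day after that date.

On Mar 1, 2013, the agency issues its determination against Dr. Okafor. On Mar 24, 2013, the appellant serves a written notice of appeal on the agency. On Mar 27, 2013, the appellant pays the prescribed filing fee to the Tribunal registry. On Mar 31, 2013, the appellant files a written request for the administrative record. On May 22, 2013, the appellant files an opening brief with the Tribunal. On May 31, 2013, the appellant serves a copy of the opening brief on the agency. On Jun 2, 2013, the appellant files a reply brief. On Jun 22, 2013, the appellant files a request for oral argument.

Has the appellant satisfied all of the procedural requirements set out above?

(1) the permitted window runs from Mar 1, 2013 + 14 = Mar 15, 2013 to Mar 1, 2013 + 24 = Mar 25, 2013; Mar 24, 2013 falls inside that range.
(2) due by Mar 24, 2013 + 15 days = Apr 8, 2013; done Mar 27, 2013 — timely.
(3) permitted from Mar 27, 2013 + 7 days = Apr 3, 2013 onward; acted on Mar 31, 2013, 3 days prematurely.

No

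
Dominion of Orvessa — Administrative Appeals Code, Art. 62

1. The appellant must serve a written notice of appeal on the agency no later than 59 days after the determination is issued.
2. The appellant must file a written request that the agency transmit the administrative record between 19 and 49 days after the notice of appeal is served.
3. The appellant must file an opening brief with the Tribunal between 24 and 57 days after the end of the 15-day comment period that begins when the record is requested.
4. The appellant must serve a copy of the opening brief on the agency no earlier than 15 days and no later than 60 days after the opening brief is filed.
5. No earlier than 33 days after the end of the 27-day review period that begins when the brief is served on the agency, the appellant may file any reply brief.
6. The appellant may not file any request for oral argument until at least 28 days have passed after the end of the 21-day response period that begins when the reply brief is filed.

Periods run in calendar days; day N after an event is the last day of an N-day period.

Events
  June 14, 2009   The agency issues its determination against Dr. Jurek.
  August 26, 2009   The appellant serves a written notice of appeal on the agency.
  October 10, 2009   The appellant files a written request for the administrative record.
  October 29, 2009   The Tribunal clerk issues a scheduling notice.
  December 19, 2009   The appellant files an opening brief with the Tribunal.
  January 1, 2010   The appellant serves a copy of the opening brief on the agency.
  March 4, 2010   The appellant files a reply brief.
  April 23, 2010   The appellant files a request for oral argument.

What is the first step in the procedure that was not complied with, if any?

Step 1

Step 1 — counting 59 days from June 14, 2009 (when the determination is issued) gives a deadline of August 12, 2009; not done until August 26, 2009, 14 days after the deadline.
No need to go further; step 1 was not satisfied.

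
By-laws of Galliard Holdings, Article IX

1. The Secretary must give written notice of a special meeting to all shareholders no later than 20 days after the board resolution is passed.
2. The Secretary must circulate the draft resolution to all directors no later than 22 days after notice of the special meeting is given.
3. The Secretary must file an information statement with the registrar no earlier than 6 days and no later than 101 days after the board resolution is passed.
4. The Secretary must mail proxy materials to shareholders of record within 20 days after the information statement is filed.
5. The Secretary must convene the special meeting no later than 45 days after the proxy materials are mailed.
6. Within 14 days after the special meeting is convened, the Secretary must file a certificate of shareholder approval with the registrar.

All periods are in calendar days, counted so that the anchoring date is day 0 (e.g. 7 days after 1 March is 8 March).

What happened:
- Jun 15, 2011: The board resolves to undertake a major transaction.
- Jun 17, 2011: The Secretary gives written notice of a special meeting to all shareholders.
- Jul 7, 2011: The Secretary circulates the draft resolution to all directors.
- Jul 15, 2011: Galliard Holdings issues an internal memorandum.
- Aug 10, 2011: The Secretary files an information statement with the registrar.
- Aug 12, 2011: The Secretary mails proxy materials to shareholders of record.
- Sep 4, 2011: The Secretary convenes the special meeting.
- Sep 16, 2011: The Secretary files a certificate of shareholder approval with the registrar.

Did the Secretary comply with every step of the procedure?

(1) due by Jun 15, 2011 + 20 days = Jul 5, 2011; completed Jun 17, 2011, before the deadline.
(2) due by Jun 17, 2011 + 22 days = Jul 9, 2011; completed Jul 7, 2011, before the deadline.
(3) the permitted window runs from Jun 15, 2011 + 6 = Jun 21, 2011 to Jun 15, 2011 + 101 = Sep 24, 2011; done Aug 10, 2011, which is between those dates.
(4) due by Aug 10, 2011 + 20 days = Aug 30, 2011; done Aug 12, 2011 — timely.
(5) due by Aug 12, 2011 + 45 days = Sep 26, 2011; completed Sep 4, 2011, before the deadline.
(6) due by Sep 4, 2011 + 14 days = Sep 18, 2011; done Sep 16, 2011 — timely.

Yes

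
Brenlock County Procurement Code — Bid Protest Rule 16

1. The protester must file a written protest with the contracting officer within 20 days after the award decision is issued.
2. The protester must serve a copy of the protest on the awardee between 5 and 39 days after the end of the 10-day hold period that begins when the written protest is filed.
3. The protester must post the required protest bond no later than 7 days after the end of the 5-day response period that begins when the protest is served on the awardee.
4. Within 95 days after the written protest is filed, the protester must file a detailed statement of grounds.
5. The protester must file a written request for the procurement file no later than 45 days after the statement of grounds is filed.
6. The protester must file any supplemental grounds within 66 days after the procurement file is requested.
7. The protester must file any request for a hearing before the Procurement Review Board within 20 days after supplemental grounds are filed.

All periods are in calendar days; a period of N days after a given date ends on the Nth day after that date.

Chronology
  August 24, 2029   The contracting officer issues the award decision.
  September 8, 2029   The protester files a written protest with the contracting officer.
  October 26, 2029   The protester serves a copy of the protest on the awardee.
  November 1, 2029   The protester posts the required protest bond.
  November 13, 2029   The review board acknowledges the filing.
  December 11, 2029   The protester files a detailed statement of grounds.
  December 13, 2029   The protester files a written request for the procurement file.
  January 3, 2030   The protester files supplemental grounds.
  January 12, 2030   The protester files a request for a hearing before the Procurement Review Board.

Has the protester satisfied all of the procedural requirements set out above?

(1) due by August 24, 2029 + 20 days = September 13, 2029; September 8, 2029 is within that limit.
(2) the permitted window runs from September 18, 2029 + 5 = September 23, 2029 to September 18, 2029 + 39 = October 27, 2029; done October 26, 2029 — within the window.
(3) due by October 31, 2029 + 7 days = November 7, 2029; done November 1, 2029 — timely.
(4) due by September 8, 2029 + 95 days = December 12, 2029; December 11, 2029 is within that limit.
(5) due by December 11, 2029 + 45 days = January 25, 2030; done December 13, 2029 — timely.
(6) due by December 13, 2029 + 66 days = February 17, 2030; January 3, 2030 is within that limit.
(7) due by January 3, 2030 + 20 days = January 23, 2030; January 12, 2030 is within that limit.

Yes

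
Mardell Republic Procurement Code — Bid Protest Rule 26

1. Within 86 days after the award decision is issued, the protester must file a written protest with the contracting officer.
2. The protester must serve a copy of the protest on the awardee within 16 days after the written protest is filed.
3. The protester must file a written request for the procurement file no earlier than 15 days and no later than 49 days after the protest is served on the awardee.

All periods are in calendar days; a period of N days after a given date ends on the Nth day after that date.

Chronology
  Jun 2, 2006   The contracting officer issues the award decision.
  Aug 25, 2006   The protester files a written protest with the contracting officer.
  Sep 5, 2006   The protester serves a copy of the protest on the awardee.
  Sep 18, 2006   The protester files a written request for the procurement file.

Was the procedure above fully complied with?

No

Step 1: 86 days after Jun 2, 2006 (when the award decision is issued) is Aug 27, 2006; completed Aug 25, 2006, before the deadline.
Step 2: 16 days after Aug 25, 2006 (when the written protest is filed) is Sep 10, 2006; completed Sep 5, 2006, before the deadline.
Step 3: the window is 15–49 days after Sep 5, 2006 (when the protest is served on the awardee), so Sep 20, 2006 through Oct 24, 2006; done Sep 18, 2006 — 2 days before the window opened.
The procedure was therefore not followed at step 3.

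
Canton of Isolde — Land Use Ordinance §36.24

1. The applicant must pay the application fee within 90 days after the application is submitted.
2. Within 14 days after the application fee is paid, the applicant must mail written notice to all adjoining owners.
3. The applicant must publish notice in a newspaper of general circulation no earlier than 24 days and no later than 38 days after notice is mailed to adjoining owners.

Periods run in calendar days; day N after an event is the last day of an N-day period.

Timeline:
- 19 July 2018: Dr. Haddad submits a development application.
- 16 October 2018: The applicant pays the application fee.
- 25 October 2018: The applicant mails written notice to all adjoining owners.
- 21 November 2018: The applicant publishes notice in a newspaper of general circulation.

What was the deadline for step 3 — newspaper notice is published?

Step 3 runs from 25 October 2018, when notice is mailed to adjoining owners. The window is 24–38 days after 25 October 2018; it closes on 2 December 2018.

2 December 2018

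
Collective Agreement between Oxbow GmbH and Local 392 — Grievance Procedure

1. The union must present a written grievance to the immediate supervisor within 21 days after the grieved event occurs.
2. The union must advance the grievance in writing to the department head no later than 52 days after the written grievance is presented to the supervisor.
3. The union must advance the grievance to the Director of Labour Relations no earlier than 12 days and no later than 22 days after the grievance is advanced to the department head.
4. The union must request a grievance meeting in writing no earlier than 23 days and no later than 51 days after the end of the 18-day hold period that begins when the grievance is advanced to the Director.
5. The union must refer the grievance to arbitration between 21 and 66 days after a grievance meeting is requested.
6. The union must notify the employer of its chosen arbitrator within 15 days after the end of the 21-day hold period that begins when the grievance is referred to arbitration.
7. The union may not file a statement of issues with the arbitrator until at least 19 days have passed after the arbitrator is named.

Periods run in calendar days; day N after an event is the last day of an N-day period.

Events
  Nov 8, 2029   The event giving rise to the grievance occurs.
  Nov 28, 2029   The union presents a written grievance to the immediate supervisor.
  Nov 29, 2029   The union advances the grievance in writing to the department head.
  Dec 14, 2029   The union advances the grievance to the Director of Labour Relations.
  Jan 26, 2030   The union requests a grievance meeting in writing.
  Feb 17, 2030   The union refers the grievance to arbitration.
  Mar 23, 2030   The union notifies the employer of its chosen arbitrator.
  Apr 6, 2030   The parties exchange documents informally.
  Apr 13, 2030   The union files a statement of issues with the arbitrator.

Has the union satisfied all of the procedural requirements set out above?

Yes

(1) due by Nov 8, 2029 + 21 days = Nov 29, 2029; done Nov 28, 2029 — timely.
(2) due by Nov 28, 2029 + 52 days = Jan 19, 2030; done Nov 29, 2029 — timely.
(3) the permitted window runs from Nov 29, 2029 + 12 = Dec 11, 2029 to Nov 29, 2029 + 22 = Dec 21, 2029; done Dec 14, 2029, which is between those dates.
(4) the permitted window runs from Jan 1, 2030 + 23 = Jan 24, 2030 to Jan 1, 2030 + 51 = Feb 21, 2030; done Jan 26, 2030, which is between those dates.
(5) the permitted window runs from Jan 26, 2030 + 21 = Feb 16, 2030 to Jan 26, 2030 + 66 = Apr 2, 2030; done Feb 17, 2030 — within the window.
(6) due by Mar 10, 2030 + 15 days = Mar 25, 2030; Mar 23, 2030 is within that limit.
(7) permitted from Mar 23, 2030 + 19 days = Apr 11, 2030 onward; done Apr 13, 2030 — permitted.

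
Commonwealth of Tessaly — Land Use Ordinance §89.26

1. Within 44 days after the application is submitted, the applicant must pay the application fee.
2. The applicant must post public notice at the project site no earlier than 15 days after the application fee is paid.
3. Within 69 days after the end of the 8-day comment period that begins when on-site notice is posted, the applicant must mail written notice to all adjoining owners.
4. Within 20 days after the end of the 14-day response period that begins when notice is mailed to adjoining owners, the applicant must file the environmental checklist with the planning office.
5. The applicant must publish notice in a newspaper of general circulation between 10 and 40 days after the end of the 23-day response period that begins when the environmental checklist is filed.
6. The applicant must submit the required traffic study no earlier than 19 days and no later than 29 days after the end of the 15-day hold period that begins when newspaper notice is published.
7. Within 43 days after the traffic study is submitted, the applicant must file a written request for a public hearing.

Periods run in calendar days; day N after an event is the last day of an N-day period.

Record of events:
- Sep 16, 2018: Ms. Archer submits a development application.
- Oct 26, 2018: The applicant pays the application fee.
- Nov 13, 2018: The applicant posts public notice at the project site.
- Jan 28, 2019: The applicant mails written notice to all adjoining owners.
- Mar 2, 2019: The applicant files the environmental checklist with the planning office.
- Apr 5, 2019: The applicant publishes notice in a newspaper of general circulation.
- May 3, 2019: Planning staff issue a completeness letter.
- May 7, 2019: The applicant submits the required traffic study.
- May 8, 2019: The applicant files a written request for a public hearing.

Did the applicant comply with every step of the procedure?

No

(1) due by Sep 16, 2018 + 44 days = Oct 30, 2018; completed Oct 26, 2018, before the deadline.
(2) permitted from Oct 26, 2018 + 15 days = Nov 10, 2018 onward; done Nov 13, 2018, after the minimum wait.
(3) due by Nov 21, 2018 + 69 days = Jan 29, 2019; completed Jan 28, 2019, before the deadline.
(4) due by Feb 11, 2019 + 20 days = Mar 3, 2019; completed Mar 2, 2019, before the deadline.
(5) the permitted window runs from Mar 25, 2019 + 10 = Apr 4, 2019 to Mar 25, 2019 + 40 = May 4, 2019; Apr 5, 2019 falls inside that range.
(6) the permitted window runs from Apr 20, 2019 + 19 = May 9, 2019 to Apr 20, 2019 + 29 = May 19, 2019; done May 7, 2019 — 2 days before the window opened.
The analysis stops there.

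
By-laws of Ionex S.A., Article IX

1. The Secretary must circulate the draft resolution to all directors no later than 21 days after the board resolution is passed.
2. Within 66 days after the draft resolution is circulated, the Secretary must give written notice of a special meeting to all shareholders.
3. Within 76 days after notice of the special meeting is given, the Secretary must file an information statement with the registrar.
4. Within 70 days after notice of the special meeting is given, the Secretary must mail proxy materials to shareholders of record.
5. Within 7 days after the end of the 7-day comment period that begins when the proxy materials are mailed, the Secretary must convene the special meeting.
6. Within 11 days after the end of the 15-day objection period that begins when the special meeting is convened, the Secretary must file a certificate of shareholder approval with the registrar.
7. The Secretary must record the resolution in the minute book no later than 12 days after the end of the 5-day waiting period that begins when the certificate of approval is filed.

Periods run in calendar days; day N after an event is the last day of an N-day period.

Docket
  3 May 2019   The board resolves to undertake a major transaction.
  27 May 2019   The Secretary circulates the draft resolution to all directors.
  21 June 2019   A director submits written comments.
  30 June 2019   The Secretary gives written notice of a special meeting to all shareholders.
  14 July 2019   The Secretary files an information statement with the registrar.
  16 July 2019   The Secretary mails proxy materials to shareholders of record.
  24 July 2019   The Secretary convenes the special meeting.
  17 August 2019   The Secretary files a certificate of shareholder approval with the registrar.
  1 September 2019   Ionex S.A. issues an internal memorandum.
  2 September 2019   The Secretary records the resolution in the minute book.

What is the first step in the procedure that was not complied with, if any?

Step 1

Step 1 — counting 21 days from 3 May 2019 (when the board resolution is passed) gives a deadline of 24 May 2019; done 27 May 2019 — 3 days late.
Later steps need not be reached.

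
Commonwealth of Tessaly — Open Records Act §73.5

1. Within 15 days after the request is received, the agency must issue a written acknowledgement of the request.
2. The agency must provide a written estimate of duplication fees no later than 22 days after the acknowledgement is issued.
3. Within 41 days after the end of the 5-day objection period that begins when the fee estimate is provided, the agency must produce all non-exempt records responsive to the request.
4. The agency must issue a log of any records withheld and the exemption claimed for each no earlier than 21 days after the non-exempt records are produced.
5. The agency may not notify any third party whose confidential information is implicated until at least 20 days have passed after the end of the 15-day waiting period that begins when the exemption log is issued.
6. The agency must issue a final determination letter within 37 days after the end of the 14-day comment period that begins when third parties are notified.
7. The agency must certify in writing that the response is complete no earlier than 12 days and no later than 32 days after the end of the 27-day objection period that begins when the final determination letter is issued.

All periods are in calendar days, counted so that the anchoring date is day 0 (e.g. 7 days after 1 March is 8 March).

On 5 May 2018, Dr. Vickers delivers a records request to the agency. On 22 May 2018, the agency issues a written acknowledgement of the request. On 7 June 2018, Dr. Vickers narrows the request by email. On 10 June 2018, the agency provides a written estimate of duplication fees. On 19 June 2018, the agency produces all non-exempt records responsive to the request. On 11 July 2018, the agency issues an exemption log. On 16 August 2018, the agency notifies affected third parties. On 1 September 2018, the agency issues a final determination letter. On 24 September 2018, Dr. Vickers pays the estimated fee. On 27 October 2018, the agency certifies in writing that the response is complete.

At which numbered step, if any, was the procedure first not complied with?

(1) due by 5 May 2018 + 15 days = 20 May 2018; not done until 22 May 2018, 2 days after the deadline.

Step 1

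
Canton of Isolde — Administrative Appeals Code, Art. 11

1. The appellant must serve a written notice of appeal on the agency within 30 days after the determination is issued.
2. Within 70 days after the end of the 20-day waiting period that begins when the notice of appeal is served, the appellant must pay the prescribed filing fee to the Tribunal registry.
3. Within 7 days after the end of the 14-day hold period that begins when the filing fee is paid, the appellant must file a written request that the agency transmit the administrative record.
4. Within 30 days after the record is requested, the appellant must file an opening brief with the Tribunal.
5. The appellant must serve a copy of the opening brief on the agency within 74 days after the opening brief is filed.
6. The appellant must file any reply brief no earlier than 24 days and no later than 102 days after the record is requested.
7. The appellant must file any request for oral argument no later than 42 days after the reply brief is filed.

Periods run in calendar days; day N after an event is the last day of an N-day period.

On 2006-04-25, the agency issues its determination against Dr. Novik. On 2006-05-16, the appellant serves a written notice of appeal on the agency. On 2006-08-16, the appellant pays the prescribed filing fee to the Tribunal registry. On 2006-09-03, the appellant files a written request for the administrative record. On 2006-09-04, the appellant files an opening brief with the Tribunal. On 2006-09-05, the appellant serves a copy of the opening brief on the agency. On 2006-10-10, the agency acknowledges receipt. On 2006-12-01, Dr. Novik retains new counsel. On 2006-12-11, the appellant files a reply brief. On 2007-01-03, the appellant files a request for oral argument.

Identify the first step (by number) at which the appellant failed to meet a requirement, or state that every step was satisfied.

Step 2

Step 1: 30 days after 2006-04-25 (when the determination is issued) is 2006-05-25; done 2006-05-16 — timely.
Step 2: 70 days after 2006-06-05 (end of the 20-day waiting period, which began when the notice of appeal is served on 2006-05-16) is 2006-08-14; not done until 2006-08-16, 2 days after the deadline.
Later steps need not be reached.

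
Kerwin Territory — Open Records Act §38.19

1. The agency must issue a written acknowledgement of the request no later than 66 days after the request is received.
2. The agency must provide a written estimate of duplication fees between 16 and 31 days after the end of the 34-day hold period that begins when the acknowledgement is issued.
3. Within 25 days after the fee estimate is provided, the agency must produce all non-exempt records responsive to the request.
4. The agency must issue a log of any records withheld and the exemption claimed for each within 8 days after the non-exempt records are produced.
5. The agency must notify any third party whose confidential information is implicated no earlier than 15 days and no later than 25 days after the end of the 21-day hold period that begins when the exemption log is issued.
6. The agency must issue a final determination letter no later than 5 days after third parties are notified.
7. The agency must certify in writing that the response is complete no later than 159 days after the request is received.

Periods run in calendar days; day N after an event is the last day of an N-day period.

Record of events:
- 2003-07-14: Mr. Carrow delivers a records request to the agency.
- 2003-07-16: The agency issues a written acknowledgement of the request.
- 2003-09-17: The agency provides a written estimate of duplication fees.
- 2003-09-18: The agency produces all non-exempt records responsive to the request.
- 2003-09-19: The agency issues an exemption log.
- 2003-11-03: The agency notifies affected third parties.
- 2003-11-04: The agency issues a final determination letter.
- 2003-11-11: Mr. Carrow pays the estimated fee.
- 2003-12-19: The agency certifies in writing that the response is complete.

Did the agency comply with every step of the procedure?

Yes

Step 1 — counting 66 days from 2003-07-14 (when the request is received) gives a deadline of 2003-09-18; completed 2003-07-16, before the deadline.
Step 2 — 16 and 31 days from 2003-08-19 (end of the 34-day hold period, which began when the acknowledgement is issued on 2003-07-16) are 2003-09-04 and 2003-09-19 respectively; done 2003-09-17 — within the window.
Step 3 — counting 25 days from 2003-09-17 (when the fee estimate is provided) gives a deadline of 2003-10-12; 2003-09-18 is within that limit.
Step 4 — counting 8 days from 2003-09-18 (when the non-exempt records are produced) gives a deadline of 2003-09-26; 2003-09-19 is within that limit.
Step 5 — 15 and 25 days from 2003-10-10 (end of the 21-day hold period, which began when the exemption log is issued on 2003-09-19) are 2003-10-25 and 2003-11-04 respectively; 2003-11-03 falls inside that range.
Step 6 — counting 5 days from 2003-11-03 (when third parties are notified) gives a deadline of 2003-11-08; done 2003-11-04 — timely.
Step 7 — counting 159 days from 2003-07-14 (when the request is received) gives a deadline of 2003-12-20; 2003-12-19 is within that limit.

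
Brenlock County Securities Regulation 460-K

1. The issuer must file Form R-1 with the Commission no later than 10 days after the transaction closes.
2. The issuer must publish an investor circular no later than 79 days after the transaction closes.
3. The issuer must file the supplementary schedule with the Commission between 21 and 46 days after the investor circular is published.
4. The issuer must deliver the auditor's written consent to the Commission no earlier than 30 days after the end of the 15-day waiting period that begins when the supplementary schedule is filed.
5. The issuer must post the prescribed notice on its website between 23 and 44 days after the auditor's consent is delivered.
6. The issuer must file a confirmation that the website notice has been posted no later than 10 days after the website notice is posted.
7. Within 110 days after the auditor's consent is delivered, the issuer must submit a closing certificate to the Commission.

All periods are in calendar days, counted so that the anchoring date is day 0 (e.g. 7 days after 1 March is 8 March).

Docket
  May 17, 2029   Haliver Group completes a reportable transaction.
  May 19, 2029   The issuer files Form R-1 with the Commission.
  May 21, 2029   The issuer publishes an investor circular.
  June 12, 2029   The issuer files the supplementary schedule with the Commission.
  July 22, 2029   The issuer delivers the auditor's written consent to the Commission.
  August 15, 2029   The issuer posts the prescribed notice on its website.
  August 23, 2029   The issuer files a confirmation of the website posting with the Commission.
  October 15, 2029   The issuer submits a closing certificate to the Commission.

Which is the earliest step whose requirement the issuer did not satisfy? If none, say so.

Step 4

(1) due by May 17, 2029 + 10 days = May 27, 2029; completed May 19, 2029, before the deadline.
(2) due by May 17, 2029 + 79 days = August 4, 2029; completed May 21, 2029, before the deadline.
(3) the permitted window runs from May 21, 2029 + 21 = June 11, 2029 to May 21, 2029 + 46 = July 6, 2029; done June 12, 2029, which is between those dates.
(4) permitted from June 27, 2029 + 30 days = July 27, 2029 onward; July 22, 2029 is 5 days before the earliest permitted date.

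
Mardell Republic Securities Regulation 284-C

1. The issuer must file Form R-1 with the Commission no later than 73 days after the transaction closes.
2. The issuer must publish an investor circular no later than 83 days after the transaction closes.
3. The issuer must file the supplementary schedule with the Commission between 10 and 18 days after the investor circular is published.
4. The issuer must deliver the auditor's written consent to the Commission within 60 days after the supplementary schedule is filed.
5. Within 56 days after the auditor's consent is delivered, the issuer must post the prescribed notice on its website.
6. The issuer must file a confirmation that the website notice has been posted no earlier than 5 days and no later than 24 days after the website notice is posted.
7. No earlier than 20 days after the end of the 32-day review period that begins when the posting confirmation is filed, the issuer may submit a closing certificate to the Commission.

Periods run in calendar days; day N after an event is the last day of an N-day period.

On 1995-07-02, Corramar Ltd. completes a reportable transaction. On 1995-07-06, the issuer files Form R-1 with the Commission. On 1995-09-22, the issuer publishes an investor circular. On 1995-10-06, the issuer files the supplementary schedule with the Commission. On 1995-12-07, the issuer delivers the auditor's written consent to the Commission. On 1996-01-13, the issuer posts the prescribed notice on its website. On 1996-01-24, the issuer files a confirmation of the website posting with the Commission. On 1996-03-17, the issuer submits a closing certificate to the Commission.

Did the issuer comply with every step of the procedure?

No

(1) due by 1995-07-02 + 73 days = 1995-09-13; 1995-07-06 is within that limit.
(2) due by 1995-07-02 + 83 days = 1995-09-23; completed 1995-09-22, before the deadline.
(3) the permitted window runs from 1995-09-22 + 10 = 1995-10-02 to 1995-09-22 + 18 = 1995-10-10; done 1995-10-06, which is between those dates.
(4) due by 1995-10-06 + 60 days = 1995-12-05; not done until 1995-12-07, 2 days after the deadline.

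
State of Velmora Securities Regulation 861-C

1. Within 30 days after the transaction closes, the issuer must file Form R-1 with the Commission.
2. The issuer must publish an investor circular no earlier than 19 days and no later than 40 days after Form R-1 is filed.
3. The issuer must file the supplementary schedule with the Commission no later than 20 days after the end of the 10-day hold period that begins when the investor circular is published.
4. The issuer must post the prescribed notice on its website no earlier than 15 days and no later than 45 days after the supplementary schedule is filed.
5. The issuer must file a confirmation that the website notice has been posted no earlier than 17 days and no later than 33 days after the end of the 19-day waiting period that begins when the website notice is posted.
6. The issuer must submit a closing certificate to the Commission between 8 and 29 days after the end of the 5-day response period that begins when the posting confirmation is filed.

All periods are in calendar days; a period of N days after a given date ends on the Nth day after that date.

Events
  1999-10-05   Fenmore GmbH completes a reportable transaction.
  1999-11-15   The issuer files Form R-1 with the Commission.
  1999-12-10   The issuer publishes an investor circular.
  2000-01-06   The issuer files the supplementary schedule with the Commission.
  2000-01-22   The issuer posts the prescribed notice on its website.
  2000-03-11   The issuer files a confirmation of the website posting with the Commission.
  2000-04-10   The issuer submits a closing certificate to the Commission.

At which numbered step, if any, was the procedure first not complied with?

Step 1

Step 1: 30 days after 1999-10-05 (when the transaction closes) is 1999-11-04; 1999-11-15 misses that deadline by 11 days.
That is the first point of non-compliance.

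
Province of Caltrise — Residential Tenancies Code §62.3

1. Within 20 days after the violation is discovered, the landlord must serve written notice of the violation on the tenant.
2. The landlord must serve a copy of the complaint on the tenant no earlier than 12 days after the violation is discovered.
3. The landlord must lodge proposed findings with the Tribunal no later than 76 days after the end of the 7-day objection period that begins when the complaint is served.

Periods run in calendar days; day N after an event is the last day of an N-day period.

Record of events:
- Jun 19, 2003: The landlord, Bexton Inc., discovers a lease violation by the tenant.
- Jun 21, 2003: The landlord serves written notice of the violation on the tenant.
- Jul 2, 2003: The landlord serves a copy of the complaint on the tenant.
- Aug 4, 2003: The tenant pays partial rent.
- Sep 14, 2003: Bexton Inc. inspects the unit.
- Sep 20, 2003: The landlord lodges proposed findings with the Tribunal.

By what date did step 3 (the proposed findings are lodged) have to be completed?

Sep 23, 2003

The complaint is served on Jul 2, 2003; the 7-day objection period therefore ends Jul 9, 2003, and step 3 runs from that date. 76 days after Jul 9, 2003 is Sep 23, 2003.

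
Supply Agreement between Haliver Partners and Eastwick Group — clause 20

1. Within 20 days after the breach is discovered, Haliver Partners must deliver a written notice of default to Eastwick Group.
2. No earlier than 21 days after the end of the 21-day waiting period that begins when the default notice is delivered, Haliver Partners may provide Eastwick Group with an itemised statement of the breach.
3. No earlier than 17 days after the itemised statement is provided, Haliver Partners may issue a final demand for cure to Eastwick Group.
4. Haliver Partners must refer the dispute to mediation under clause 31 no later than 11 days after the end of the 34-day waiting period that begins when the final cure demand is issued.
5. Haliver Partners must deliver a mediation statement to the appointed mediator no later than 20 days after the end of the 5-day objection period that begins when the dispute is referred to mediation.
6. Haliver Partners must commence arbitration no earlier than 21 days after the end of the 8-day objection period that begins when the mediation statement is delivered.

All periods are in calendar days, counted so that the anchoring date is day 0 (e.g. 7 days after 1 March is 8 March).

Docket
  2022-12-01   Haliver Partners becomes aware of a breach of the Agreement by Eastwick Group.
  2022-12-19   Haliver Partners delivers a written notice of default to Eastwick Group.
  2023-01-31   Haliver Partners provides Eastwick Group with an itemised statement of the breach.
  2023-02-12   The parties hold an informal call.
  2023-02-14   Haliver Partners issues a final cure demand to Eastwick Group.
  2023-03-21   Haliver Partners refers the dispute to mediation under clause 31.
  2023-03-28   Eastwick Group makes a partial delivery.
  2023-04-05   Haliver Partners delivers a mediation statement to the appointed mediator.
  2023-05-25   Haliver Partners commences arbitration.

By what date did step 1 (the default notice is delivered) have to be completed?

2022-12-21

Step 1 runs from 2022-12-01, when the breach is discovered. 20 days after 2022-12-01 is 2022-12-21.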